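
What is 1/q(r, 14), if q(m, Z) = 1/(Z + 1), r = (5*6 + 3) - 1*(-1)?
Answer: 15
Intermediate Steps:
r = 34 (r = (30 + 3) + 1 = 33 + 1 = 34)
q(m, Z) = 1/(1 + Z)
1/q(r, 14) = 1/(1/(1 + 14)) = 1/(1/15) = 15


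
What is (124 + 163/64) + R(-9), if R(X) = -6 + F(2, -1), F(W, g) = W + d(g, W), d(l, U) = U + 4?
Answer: 8227/64 ≈ 128.55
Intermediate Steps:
d(l, U) = 4 + U
F(W, g) = 4 + 2*W (F(W, g) = W + (4 + W) = 4 + 2*W)
R(X) = 2 (R(X) = -6 + (4 + 2*2) = -6 + (4 + 4) = -6 + 8 = 2)
(124 + 163/64) + R(-9) = (124 + 163/64) + 2 = 8099/64 + 2 = 8227/64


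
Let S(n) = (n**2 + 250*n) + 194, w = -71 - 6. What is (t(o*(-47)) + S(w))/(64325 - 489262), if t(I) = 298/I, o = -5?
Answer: 3084547/99860195 ≈ 0.030889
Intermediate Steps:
w = -77
S(n) = 194 + n**2 + 250*n
(t(o*(-47)) + S(w))/(64325 - 489262) = (298/((-5*(-47))) + (194 + (-77)**2 + 250*(-77)))/(64325 - 489262) = (298/235 + (194 + 5929 - 19250))/(-424937) = (298*(1/235) - 13127)*(-1/424937) = (298/235 - 13127)*(-1/424937) = -3084547/235*(-1/424937) = 3084547/99860195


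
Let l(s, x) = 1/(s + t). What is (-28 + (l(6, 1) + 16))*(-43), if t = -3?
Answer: 1505/3 ≈ 501.67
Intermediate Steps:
l(s, x) = 1/(-3 + s) (l(s, x) = 1/(s - 3) = 1/(-3 + s))
(-28 + (l(6, 1) + 16))*(-43) = (-28 + (1/(-3 + 6) + 16))*(-43) = (-28 + (1/3 + 16))*(-43) = (-28 + 49/3)*(-43) = -35/3*(-43) = 1505/3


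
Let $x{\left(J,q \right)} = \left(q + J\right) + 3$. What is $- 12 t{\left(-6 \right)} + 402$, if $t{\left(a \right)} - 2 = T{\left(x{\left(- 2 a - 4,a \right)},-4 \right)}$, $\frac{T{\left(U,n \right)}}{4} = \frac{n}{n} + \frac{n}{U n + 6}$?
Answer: $\frac{2214}{7} \approx 316.29$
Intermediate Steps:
$x{\left(J,q \right)} = 3 + J + q$ ($x{\left(J,q \right)} = \left(J + q\right) + 3 = 3 + J + q$)
$T{\left(U,n \right)} = 4 + \frac{4 n}{6 + U n}$ ($T{\left(U,n \right)} = 4 \left(\frac{n}{n} + \frac{n}{U n + 6}\right) = 4 \left(1 + \frac{n}{6 + U n}\right) = 4 + \frac{4 n}{6 + U n}$)
$t{\left(a \right)} = 2 + \frac{4 \left(6 + 4 a\right)}{10 + 4 a}$ ($t{\left(a \right)} = 2 + \frac{4 \left(6 - 4 + \left(3 - \left(4 + 2 a\right) + a\right) \left(-4\right)\right)}{6 + \left(3 - \left(4 + 2 a\right) + a\right) \left(-4\right)} = 2 + \frac{4 \left(6 - 4 + \left(-1 - a\right) \left(-4\right)\right)}{6 + \left(-1 - a\right) \left(-4\right)} = 2 + \frac{4 \left(6 - 4 + \left(4 + 4 a\right)\right)}{6 + \left(4 + 4 a\right)} = 2 + \frac{4 \left(6 + 4 a\right)}{10 + 4 a}$)
$- 12 t{\left(-6 \right)} + 402 = - 12 \frac{2 \left(11 + 6 \left(-6\right)\right)}{5 + 2 \left(-6\right)} + 402 = - 12 \frac{2 \left(11 - 36\right)}{5 - 12} + 402 = - 12 \cdot 2 \frac{1}{-7} \left(-25\right) + 402 = - 12 \cdot 2 \left(- \frac{1}{7}\right) \left(-25\right) + 402 = \left(-12\right) \frac{50}{7} + 402 = - \frac{600}{7} + 402 = \frac{2214}{7}$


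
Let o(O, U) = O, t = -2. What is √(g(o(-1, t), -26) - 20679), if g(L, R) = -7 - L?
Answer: I*√20685 ≈ 143.82*I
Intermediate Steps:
√(g(o(-1, t), -26) - 20679) = √((-7 - 1*(-1)) - 20679) = √((-7 + 1) - 20679) = √(-6 - 20679) = √(-20685) = I*√20685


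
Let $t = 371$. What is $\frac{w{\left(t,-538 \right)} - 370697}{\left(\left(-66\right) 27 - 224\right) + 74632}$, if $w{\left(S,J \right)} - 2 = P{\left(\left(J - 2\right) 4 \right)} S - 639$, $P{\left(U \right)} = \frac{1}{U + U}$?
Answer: $- \frac{1604163251}{313744320} \approx -5.113$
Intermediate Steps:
$P{\left(U \right)} = \frac{1}{2 U}$
$w{\left(S,J \right)} = -637 + \frac{S}{2 \left(-8 + 4 J\right)}$ ($w{\left(S,J \right)} = 2 + \left(\frac{1}{2 \left(J - 2\right) 4} S - 639\right) = 2 + \left(\frac{1}{2 \left(-2 + J\right) 4} S - 639\right) = 2 + \left(\frac{1}{2 \left(-8 + 4 J\right)} S - 639\right) = 2 + \left(\frac{S}{2 \left(-8 + 4 J\right)} - 639\right) = 2 + \left(-639 + \frac{S}{2 \left(-8 + 4 J\right)}\right) = -637 + \frac{S}{2 \left(-8 + 4 J\right)}$)
$\frac{w{\left(t,-538 \right)} - 370697}{\left(\left(-66\right) 27 - 224\right) + 74632} = \frac{\frac{10192 + 371 - -2741648}{8 \left(-2 - 538\right)} - 370697}{\left(\left(-66\right) 27 - 224\right) + 74632} = \frac{\frac{10192 + 371 + 2741648}{8 \left(-540\right)} - 370697}{\left(-1782 - 224\right) + 74632} = \frac{\frac{1}{8} \left(- \frac{1}{540}\right) 2752211 - 370697}{-2006 + 74632} = \frac{- \frac{2752211}{4320} - 370697}{72626} = \left(- \frac{1604163251}{4320}\right) \frac{1}{72626} = - \frac{1604163251}{313744320}$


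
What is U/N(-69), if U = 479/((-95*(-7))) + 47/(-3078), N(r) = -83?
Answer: -75953/8941590 ≈ -0.0084943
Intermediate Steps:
U = 75953/107730 (U = 479/665 + 47*(-1/3078) = 479*(1/665) - 47/3078 = 479/665 - 47/3078 = 75953/107730 ≈ 0.70503)
U/N(-69) = (75953/107730)/(-83) = (75953/107730)*(-1/83) = -75953/8941590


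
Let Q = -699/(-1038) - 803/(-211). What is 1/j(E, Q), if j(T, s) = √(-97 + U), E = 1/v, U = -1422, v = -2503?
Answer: -I*√31/217 ≈ -0.025658*I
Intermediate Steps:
Q = 327001/73006 (Q = -699*(-1/1038) - 803*(-1/211) = 233/346 + 803/211 = 327001/73006 ≈ 4.4791)
E = -1/2503 (E = 1/(-2503) = -1/2503 ≈ -0.00039952)
j(T, s) = 7*I*√31 (j(T, s) = √(-97 - 1422) = √(-1519) = 7*I*√31)
1/j(E, Q) = 1/(7*I*√31) = -I*√31/217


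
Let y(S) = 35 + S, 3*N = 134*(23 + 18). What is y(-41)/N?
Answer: -9/2747 ≈ -0.0032763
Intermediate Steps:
N = 5494/3 (N = (134*(23 + 18))/3 = (134*41)/3 = (1/3)*5494 = 5494/3 ≈ 1831.3)
y(-41)/N = (35 - 41)/(5494/3) = -6*3/5494 = -9/2747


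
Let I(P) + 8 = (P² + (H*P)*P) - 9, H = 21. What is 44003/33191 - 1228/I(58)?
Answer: 3215067425/2455835281 ≈ 1.3092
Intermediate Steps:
I(P) = -17 + 22*P² (I(P) = -8 + ((P² + (21*P)*P) - 9) = -8 + ((P² + 21*P²) - 9) = -8 + (22*P² - 9) = -8 + (-9 + 22*P²) = -17 + 22*P²)
44003/33191 - 1228/I(58) = 44003/33191 - 1228/(-17 + 22*58²) = 44003*(1/33191) - 1228/(-17 + 22*3364) = 44003/33191 - 1228/(-17 + 74008) = 44003/33191 - 1228/73991 = 3215067425/2455835281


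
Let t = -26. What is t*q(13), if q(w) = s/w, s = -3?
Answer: 6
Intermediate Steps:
q(w) = -3/w
t*q(13) = -(-78)/13 = -26*(-3/13) = 6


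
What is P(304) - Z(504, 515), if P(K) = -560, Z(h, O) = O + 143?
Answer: -1218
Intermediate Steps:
Z(h, O) = 143 + O
P(304) - Z(504, 515) = -560 - (143 + 515) = -560 - 1*658 = -560 - 658 = -1218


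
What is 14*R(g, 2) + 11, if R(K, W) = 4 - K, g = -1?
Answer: 81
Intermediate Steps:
14*R(g, 2) + 11 = 14*(4 - 1*(-1)) + 11 = 14*(4 + 1) + 11 = 14*5 + 11 = 70 + 11 = 81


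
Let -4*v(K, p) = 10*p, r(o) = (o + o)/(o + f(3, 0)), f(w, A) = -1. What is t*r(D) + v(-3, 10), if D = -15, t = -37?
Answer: -755/8 ≈ -94.375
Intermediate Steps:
r(o) = 2*o/(-1 + o) (r(o) = (o + o)/(o - 1) = (2*o)/(-1 + o) = 2*o/(-1 + o))
v(K, p) = -5*p/2
t*r(D) + v(-3, 10) = -74*(-15)/(-1 - 15) - 5/2*10 = -74*(-15)/(-16) - 25 = -74*(-15)*(-1)/16 - 25 = -37*15/8 - 25 = -555/8 - 25 = -755/8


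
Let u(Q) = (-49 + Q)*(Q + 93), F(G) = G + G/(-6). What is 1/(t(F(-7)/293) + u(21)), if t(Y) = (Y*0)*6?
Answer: -1/3192 ≈ -0.00031328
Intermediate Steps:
F(G) = 5*G/6 (F(G) = G + G*(-1/6) = G - G/6 = 5*G/6)
u(Q) = (-49 + Q)*(93 + Q)
t(Y) = 0 (t(Y) = 0*6 = 0)
1/(t(F(-7)/293) + u(21)) = 1/(0 + (-4557 + 21**2 + 44*21)) = 1/(0 + (-4557 + 441 + 924)) = 1/(0 - 3192) = 1/(-3192) = -1/3192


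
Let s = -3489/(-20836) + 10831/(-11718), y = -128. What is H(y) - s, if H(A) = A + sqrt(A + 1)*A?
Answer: -15533604565/122078124 - 128*I*sqrt(127) ≈ -127.24 - 1442.5*I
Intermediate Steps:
s = -92395307/122078124 (s = -3489*(-1/20836) + 10831*(-1/11718) = 3489/20836 - 10831/11718 = -92395307/122078124 ≈ -0.75685)
H(A) = A + A*sqrt(1 + A) (H(A) = A + sqrt(1 + A)*A = A + A*sqrt(1 + A))
H(y) - s = -128*(1 + sqrt(1 - 128)) - 1*(-92395307/122078124) = -128*(1 + sqrt(-127)) + 92395307/122078124 = -128*(1 + I*sqrt(127)) + 92395307/122078124 = (-128 - 128*I*sqrt(127)) + 92395307/122078124 = -15533604565/122078124 - 128*I*sqrt(127)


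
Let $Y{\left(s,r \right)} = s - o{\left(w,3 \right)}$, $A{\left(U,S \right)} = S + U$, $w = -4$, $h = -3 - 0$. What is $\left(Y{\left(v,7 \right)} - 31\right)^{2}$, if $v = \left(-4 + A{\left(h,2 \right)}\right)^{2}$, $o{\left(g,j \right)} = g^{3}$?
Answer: $3364$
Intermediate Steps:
$h = -3$ ($h = -3 + 0 = -3$)
$v = 25$ ($v = \left(-4 + \left(2 - 3\right)\right)^{2} = \left(-4 - 1\right)^{2} = \left(-5\right)^{2} = 25$)
$Y{\left(s,r \right)} = 64 + s$ ($Y{\left(s,r \right)} = s - \left(-4\right)^{3} = s - -64 = s + 64 = 64 + s$)
$\left(Y{\left(v,7 \right)} - 31\right)^{2} = \left(\left(64 + 25\right) - 31\right)^{2} = \left(89 - 31\right)^{2} = 58^{2} = 3364$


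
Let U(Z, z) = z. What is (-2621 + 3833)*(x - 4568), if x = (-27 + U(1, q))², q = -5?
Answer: -4295328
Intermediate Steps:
x = 1024 (x = (-27 - 5)² = (-32)² = 1024)
(-2621 + 3833)*(x - 4568) = (-2621 + 3833)*(1024 - 4568) = 1212*(-3544) = -4295328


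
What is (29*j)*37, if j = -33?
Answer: -35409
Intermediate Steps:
(29*j)*37 = (29*(-33))*37 = -957*37 = -35409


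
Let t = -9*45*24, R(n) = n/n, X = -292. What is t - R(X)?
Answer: -9721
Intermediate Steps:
R(n) = 1
t = -9720 (t = -405*24 = -9720)
t - R(X) = -9720 - 1*1 = -9720 - 1 = -9721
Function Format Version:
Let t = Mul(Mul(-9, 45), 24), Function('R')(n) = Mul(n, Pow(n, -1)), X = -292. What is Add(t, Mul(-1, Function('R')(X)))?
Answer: -9721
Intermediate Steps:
Function('R')(n) = 1
t = -9720 (t = Mul(-405, 24) = -9720)
Add(t, Mul(-1, Function('R')(X))) = Add(-9720, Mul(-1, 1)) = Add(-9720, -1) = -9721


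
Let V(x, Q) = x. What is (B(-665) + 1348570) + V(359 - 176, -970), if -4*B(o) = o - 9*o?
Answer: 1347423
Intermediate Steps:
B(o) = 2*o (B(o) = -(o - 9*o)/4 = -(-2)*o = 2*o)
(B(-665) + 1348570) + V(359 - 176, -970) = (2*(-665) + 1348570) + (359 - 176) = (-1330 + 1348570) + 183 = 1347240 + 183 = 1347423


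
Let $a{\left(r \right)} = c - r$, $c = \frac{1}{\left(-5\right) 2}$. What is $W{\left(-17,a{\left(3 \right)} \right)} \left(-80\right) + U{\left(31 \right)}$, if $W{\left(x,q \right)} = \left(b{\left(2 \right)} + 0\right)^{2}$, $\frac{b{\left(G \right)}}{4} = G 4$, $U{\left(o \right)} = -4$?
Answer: $-81924$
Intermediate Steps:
$c = - \frac{1}{10}$ ($c = \frac{1}{-10} = - \frac{1}{10} \approx -0.1$)
$b{\left(G \right)} = 16 G$ ($b{\left(G \right)} = 4 G 4 = 4 \cdot 4 G = 16 G$)
$a{\left(r \right)} = - \frac{1}{10} - r$
$W{\left(x,q \right)} = 1024$ ($W{\left(x,q \right)} = \left(16 \cdot 2 + 0\right)^{2} = \left(32 + 0\right)^{2} = 32^{2} = 1024$)
$W{\left(-17,a{\left(3 \right)} \right)} \left(-80\right) + U{\left(31 \right)} = 1024 \left(-80\right) - 4 = -81920 - 4 = -81924$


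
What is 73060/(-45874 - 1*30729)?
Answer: -73060/76603 ≈ -0.95375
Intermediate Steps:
73060/(-45874 - 1*30729) = 73060/(-45874 - 30729) = 73060/(-76603) = 73060*(-1/76603) = -73060/76603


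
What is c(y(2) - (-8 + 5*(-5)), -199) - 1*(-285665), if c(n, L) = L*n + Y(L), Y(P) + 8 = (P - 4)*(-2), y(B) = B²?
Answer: 278700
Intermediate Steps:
Y(P) = -2*P (Y(P) = -8 + (P - 4)*(-2) = -8 + (-4 + P)*(-2) = -8 + (8 - 2*P) = -2*P)
c(n, L) = -2*L + L*n (c(n, L) = L*n - 2*L = -2*L + L*n)
c(y(2) - (-8 + 5*(-5)), -199) - 1*(-285665) = -199*(-2 + (2² - (-8 + 5*(-5)))) - 1*(-285665) = -199*(-2 + (4 - (-8 - 25))) + 285665 = -199*(-2 + (4 - 1*(-33))) + 285665 = -199*(-2 + (4 + 33)) + 285665 = -199*(-2 + 37) + 285665 = -199*35 + 285665 = -6965 + 285665 = 278700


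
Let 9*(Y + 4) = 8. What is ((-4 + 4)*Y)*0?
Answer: 0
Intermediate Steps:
Y = -28/9 (Y = -4 + (⅑)*8 = -4 + 8/9 = -28/9 ≈ -3.1111)
((-4 + 4)*Y)*0 = ((-4 + 4)*(-28/9))*0 = (0*(-28/9))*0 = 0*0 = 0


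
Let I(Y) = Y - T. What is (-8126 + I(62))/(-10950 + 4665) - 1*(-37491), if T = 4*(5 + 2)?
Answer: 235639027/6285 ≈ 37492.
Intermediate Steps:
T = 28 (T = 4*7 = 28)
I(Y) = -28 + Y (I(Y) = Y - 1*28 = Y - 28 = -28 + Y)
(-8126 + I(62))/(-10950 + 4665) - 1*(-37491) = (-8126 + (-28 + 62))/(-10950 + 4665) - 1*(-37491) = (-8126 + 34)/(-6285) + 37491 = -8092*(-1/6285) + 37491 = 8092/6285 + 37491 = 235639027/6285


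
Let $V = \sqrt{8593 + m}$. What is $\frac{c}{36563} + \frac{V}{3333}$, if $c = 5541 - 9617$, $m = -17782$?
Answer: $- \frac{4076}{36563} + \frac{i \sqrt{1021}}{1111} \approx -0.11148 + 0.028761 i$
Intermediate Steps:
$c = -4076$ ($c = 5541 - 9617 = -4076$)
$V = 3 i \sqrt{1021}$ ($V = \sqrt{8593 - 17782} = \sqrt{-9189} = 3 i \sqrt{1021} \approx 95.859 i$)
$\frac{c}{36563} + \frac{V}{3333} = - \frac{4076}{36563} + \frac{3 i \sqrt{1021}}{3333} = \left(-4076\right) \frac{1}{36563} + 3 i \sqrt{1021} \cdot \frac{1}{3333} = - \frac{4076}{36563} + \frac{i \sqrt{1021}}{1111}$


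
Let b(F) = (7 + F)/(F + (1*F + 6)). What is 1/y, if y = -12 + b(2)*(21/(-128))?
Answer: -1280/15549 ≈ -0.082320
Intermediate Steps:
b(F) = (7 + F)/(6 + 2*F) (b(F) = (7 + F)/(F + (F + 6)) = (7 + F)/(F + (6 + F)) = (7 + F)/(6 + 2*F))
y = -15549/1280 (y = -12 + ((7 + 2)/(2*(3 + 2)))*(21/(-128)) = -12 + ((½)*9/5)*(21*(-1/128)) = -12 + ((½)*(⅕)*9)*(-21/128) = -12 + (9/10)*(-21/128) = -12 - 189/1280 = -15549/1280 ≈ -12.148)
1/y = 1/(-15549/1280) = -1280/15549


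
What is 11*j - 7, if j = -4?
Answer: -51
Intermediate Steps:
11*j - 7 = 11*(-4) - 7 = -44 - 7 = -51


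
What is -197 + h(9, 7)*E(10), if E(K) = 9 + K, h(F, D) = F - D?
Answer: -159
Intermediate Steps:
-197 + h(9, 7)*E(10) = -197 + (9 - 1*7)*(9 + 10) = -197 + (9 - 7)*19 = -197 + 2*19 = -197 + 38 = -159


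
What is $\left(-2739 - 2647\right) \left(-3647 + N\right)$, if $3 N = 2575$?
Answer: $\frac{45059276}{3} \approx 1.502 \cdot 10^{7}$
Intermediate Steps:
$N = \frac{2575}{3}$ ($N = \frac{1}{3} \cdot 2575 = \frac{2575}{3} \approx 858.33$)
$\left(-2739 - 2647\right) \left(-3647 + N\right) = \left(-2739 - 2647\right) \left(-3647 + \frac{2575}{3}\right) = \left(-5386\right) \left(- \frac{8366}{3}\right) = \frac{45059276}{3}$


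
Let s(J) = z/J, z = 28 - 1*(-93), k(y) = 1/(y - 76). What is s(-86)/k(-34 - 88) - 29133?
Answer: -1240740/43 ≈ -28854.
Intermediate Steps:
k(y) = 1/(-76 + y)
z = 121 (z = 28 + 93 = 121)
s(J) = 121/J
s(-86)/k(-34 - 88) - 29133 = (121/(-86))/(1/(-76 + (-34 - 88))) - 29133 = (121*(-1/86))/(1/(-76 - 122)) - 29133 = -121/(86*(1/(-198))) - 29133 = -121/(86*(-1/198)) - 29133 = -121/86*(-198) - 29133 = 11979/43 - 29133 = -1240740/43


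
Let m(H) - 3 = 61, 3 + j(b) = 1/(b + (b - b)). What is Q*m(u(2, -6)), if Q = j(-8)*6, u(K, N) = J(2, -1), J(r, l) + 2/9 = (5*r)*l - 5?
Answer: -1200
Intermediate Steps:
J(r, l) = -47/9 + 5*l*r (J(r, l) = -2/9 + ((5*r)*l - 5) = -2/9 + (5*l*r - 5) = -2/9 + (-5 + 5*l*r) = -47/9 + 5*l*r)
u(K, N) = -137/9 (u(K, N) = -47/9 + 5*(-1)*2 = -47/9 - 10 = -137/9)
j(b) = -3 + 1/b (j(b) = -3 + 1/(b + (b - b)) = -3 + 1/(b + 0) = -3 + 1/b)
m(H) = 64 (m(H) = 3 + 61 = 64)
Q = -75/4 (Q = (-3 + 1/(-8))*6 = (-3 - ⅛)*6 = -25/8*6 = -75/4 ≈ -18.750)
Q*m(u(2, -6)) = -75/4*64 = -1200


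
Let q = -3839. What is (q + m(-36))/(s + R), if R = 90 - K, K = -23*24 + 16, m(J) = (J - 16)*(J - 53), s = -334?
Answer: 789/292 ≈ 2.7021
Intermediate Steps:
m(J) = (-53 + J)*(-16 + J) (m(J) = (-16 + J)*(-53 + J) = (-53 + J)*(-16 + J))
K = -536 (K = -552 + 16 = -536)
R = 626 (R = 90 - 1*(-536) = 90 + 536 = 626)
(q + m(-36))/(s + R) = (-3839 + (848 + (-36)**2 - 69*(-36)))/(-334 + 626) = (-3839 + (848 + 1296 + 2484))/292 = (-3839 + 4628)*(1/292) = 789*(1/292) = 789/292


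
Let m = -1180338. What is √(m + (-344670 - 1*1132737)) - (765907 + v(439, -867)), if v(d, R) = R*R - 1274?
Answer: -1516322 + 3*I*√295305 ≈ -1.5163e+6 + 1630.3*I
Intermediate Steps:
v(d, R) = -1274 + R² (v(d, R) = R² - 1274 = -1274 + R²)
√(m + (-344670 - 1*1132737)) - (765907 + v(439, -867)) = √(-1180338 + (-344670 - 1*1132737)) - (765907 + (-1274 + (-867)²)) = √(-1180338 + (-344670 - 1132737)) - (765907 + (-1274 + 751689)) = √(-1180338 - 1477407) - (765907 + 750415) = √(-2657745) - 1*1516322 = 3*I*√295305 - 1516322 = -1516322 + 3*I*√295305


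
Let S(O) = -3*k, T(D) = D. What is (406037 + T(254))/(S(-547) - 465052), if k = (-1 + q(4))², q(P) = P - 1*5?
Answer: -406291/465064 ≈ -0.87362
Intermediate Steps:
q(P) = -5 + P (q(P) = P - 5 = -5 + P)
k = 4 (k = (-1 + (-5 + 4))² = (-1 - 1)² = (-2)² = 4)
S(O) = -12 (S(O) = -3*4 = -12)
(406037 + T(254))/(S(-547) - 465052) = (406037 + 254)/(-12 - 465052) = 406291/(-465064) = 406291*(-1/465064) = -406291/465064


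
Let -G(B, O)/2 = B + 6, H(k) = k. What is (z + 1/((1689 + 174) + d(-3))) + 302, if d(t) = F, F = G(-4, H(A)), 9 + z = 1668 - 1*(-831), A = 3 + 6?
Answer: 5190329/1859 ≈ 2792.0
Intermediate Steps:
A = 9
z = 2490 (z = -9 + (1668 - 1*(-831)) = -9 + (1668 + 831) = -9 + 2499 = 2490)
G(B, O) = -12 - 2*B (G(B, O) = -2*(B + 6) = -2*(6 + B) = -12 - 2*B)
F = -4 (F = -12 - 2*(-4) = -12 + 8 = -4)
d(t) = -4
(z + 1/((1689 + 174) + d(-3))) + 302 = (2490 + 1/((1689 + 174) - 4)) + 302 = (2490 + 1/(1863 - 4)) + 302 = (2490 + 1/1859) + 302 = 4628911/1859 + 302 = 5190329/1859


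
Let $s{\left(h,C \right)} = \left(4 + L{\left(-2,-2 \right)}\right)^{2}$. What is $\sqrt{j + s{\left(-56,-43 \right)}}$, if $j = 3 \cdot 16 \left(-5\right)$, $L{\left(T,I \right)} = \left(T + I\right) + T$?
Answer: $2 i \sqrt{59} \approx 15.362 i$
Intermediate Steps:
$L{\left(T,I \right)} = I + 2 T$ ($L{\left(T,I \right)} = \left(I + T\right) + T = I + 2 T$)
$s{\left(h,C \right)} = 4$ ($s{\left(h,C \right)} = \left(4 + \left(-2 + 2 \left(-2\right)\right)\right)^{2} = \left(4 - 6\right)^{2} = \left(-2\right)^{2} = 4$)
$j = -240$ ($j = 3 \left(-80\right) = -240$)
$\sqrt{j + s{\left(-56,-43 \right)}} = \sqrt{-240 + 4} = \sqrt{-236} = 2 i \sqrt{59}$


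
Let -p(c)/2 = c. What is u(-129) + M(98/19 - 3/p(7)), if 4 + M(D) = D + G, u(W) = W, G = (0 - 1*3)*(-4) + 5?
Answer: -29427/266 ≈ -110.63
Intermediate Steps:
G = 17 (G = (0 - 3)*(-4) + 5 = -3*(-4) + 5 = 12 + 5 = 17)
p(c) = -2*c
M(D) = 13 + D (M(D) = -4 + (D + 17) = -4 + (17 + D) = 13 + D)
u(-129) + M(98/19 - 3/p(7)) = -129 + (13 + (98/19 - 3/((-2*7)))) = -129 + (13 + (98*(1/19) - 3/(-14))) = -129 + (13 + (98/19 - 3*(-1/14))) = -129 + (13 + (98/19 + 3/14)) = -129 + (13 + 1429/266) = -129 + 4887/266 = -29427/266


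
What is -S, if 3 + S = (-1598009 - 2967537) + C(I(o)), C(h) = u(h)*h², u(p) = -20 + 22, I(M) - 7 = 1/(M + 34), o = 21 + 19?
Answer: 12500203801/2738 ≈ 4.5654e+6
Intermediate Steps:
o = 40
I(M) = 7 + 1/(34 + M) (I(M) = 7 + 1/(M + 34) = 7 + 1/(34 + M))
u(p) = 2
C(h) = 2*h²
S = -12500203801/2738 (S = -3 + ((-1598009 - 2967537) + 2*((239 + 7*40)/(34 + 40))²) = -3 + (-4565546 + 2*((239 + 280)/74)²) = -3 + (-4565546 + 2*((1/74)*519)²) = -3 + (-4565546 + 2*(519/74)²) = -3 + (-4565546 + 2*(269361/5476)) = -3 + (-4565546 + 269361/2738) = -3 - 12500195587/2738 = -12500203801/2738 ≈ -4.5654e+6)
-S = -1*(-12500203801/2738) = 12500203801/2738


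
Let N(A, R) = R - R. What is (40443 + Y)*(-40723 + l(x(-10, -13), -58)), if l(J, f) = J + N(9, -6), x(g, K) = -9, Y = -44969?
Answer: 184353032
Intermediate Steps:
N(A, R) = 0
l(J, f) = J (l(J, f) = J + 0 = J)
(40443 + Y)*(-40723 + l(x(-10, -13), -58)) = (40443 - 44969)*(-40723 - 9) = -4526*(-40732) = 184353032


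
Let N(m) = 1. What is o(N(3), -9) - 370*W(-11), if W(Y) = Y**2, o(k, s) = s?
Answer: -44779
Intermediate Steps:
o(N(3), -9) - 370*W(-11) = -9 - 370*(-11)**2 = -9 - 370*121 = -9 - 44770 = -44779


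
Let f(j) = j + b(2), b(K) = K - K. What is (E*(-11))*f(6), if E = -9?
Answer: 594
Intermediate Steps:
b(K) = 0
f(j) = j (f(j) = j + 0 = j)
(E*(-11))*f(6) = -9*(-11)*6 = 99*6 = 594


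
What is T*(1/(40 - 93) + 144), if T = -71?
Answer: -541801/53 ≈ -10223.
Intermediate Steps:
T*(1/(40 - 93) + 144) = -71*(1/(40 - 93) + 144) = -71*(1/(-53) + 144) = -71*(-1/53 + 144) = -71*7631/53 = -541801/53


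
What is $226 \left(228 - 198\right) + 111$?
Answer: $6891$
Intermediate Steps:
$226 \left(228 - 198\right) + 111 = 226 \cdot 30 + 111 = 6780 + 111 = 6891$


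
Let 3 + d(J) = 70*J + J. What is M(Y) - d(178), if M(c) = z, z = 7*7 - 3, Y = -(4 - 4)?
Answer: -12589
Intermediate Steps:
Y = 0 (Y = -1*0 = 0)
z = 46 (z = 49 - 3 = 46)
M(c) = 46
d(J) = -3 + 71*J (d(J) = -3 + (70*J + J) = -3 + 71*J)
M(Y) - d(178) = 46 - (-3 + 71*178) = 46 - (-3 + 12638) = 46 - 1*12635 = 46 - 12635 = -12589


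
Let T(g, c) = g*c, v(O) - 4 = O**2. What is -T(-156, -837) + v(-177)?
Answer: -99239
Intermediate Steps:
v(O) = 4 + O**2
T(g, c) = c*g
-T(-156, -837) + v(-177) = -(-837)*(-156) + (4 + (-177)**2) = -1*130572 + (4 + 31329) = -130572 + 31333 = -99239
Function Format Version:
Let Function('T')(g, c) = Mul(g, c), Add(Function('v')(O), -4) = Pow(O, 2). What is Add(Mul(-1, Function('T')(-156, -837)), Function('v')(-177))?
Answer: -99239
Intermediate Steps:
Function('v')(O) = Add(4, Pow(O, 2))
Function('T')(g, c) = Mul(c, g)
Add(Mul(-1, Function('T')(-156, -837)), Function('v')(-177)) = Add(Mul(-1, Mul(-837, -156)), Add(4, Pow(-177, 2))) = Add(Mul(-1, 130572), Add(4, 31329)) = Add(-130572, 31333) = -99239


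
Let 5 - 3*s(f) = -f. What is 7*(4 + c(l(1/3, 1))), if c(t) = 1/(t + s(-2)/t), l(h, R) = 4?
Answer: 504/17 ≈ 29.647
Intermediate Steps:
s(f) = 5/3 + f/3 (s(f) = 5/3 - (-1)*f/3 = 5/3 + f/3)
c(t) = 1/(t + 1/t) (c(t) = 1/(t + (5/3 + (⅓)*(-2))/t) = 1/(t + (5/3 - ⅔)/t) = 1/(t + 1/t))
7*(4 + c(l(1/3, 1))) = 7*(4 + 4/(1 + 4²)) = 7*(4 + 4/(1 + 16)) = 7*(4 + 4/17) = 7*(72/17) = 504/17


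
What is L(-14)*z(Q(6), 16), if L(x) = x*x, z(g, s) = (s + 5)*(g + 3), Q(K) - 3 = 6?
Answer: 49392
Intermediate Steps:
Q(K) = 9 (Q(K) = 3 + 6 = 9)
z(g, s) = (3 + g)*(5 + s) (z(g, s) = (5 + s)*(3 + g) = (3 + g)*(5 + s))
L(x) = x²
L(-14)*z(Q(6), 16) = (-14)²*(15 + 3*16 + 5*9 + 9*16) = 196*(15 + 48 + 45 + 144) = 196*252 = 49392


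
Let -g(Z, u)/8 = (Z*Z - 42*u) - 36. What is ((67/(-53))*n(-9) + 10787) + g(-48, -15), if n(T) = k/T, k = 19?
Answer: -5912096/477 ≈ -12394.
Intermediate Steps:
g(Z, u) = 288 - 8*Z² + 336*u (g(Z, u) = -8*((Z*Z - 42*u) - 36) = -8*((Z² - 42*u) - 36) = -8*(-36 + Z² - 42*u) = 288 - 8*Z² + 336*u)
n(T) = 19/T
((67/(-53))*n(-9) + 10787) + g(-48, -15) = ((67/(-53))*(19/(-9)) + 10787) + (288 - 8*(-48)² + 336*(-15)) = ((67*(-1/53))*(19*(-⅑)) + 10787) + (288 - 8*2304 - 5040) = (-67/53*(-19/9) + 10787) + (288 - 18432 - 5040) = (1273/477 + 10787) - 23184 = 5146672/477 - 23184 = -5912096/477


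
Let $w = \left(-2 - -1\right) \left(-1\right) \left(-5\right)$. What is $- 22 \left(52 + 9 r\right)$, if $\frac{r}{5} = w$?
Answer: $3806$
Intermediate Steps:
$w = -5$ ($w = \left(-2 + 1\right) \left(-1\right) \left(-5\right) = \left(-1\right) \left(-1\right) \left(-5\right) = 1 \left(-5\right) = -5$)
$r = -25$ ($r = 5 \left(-5\right) = -25$)
$- 22 \left(52 + 9 r\right) = - 22 \left(52 + 9 \left(-25\right)\right) = - 22 \left(52 - 225\right) = \left(-22\right) \left(-173\right) = 3806$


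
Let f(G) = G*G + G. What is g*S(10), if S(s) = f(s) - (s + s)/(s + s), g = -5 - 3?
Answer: -872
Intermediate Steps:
f(G) = G + G² (f(G) = G² + G = G + G²)
g = -8
S(s) = -1 + s*(1 + s) (S(s) = s*(1 + s) - (s + s)/(s + s) = s*(1 + s) - 2*s/(2*s) = s*(1 + s) - 2*s*1/(2*s) = s*(1 + s) - 1*1 = s*(1 + s) - 1 = -1 + s*(1 + s))
g*S(10) = -8*(-1 + 10*(1 + 10)) = -8*(-1 + 10*11) = -8*(-1 + 110) = -8*109 = -872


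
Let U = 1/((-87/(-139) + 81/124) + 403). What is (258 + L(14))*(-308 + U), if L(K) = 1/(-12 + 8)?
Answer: -553176478406/6968155 ≈ -79386.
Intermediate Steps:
L(K) = -¼ (L(K) = 1/(-4) = -¼)
U = 17236/6968155 (U = 1/((-87*(-1/139) + 81*(1/124)) + 403) = 1/((87/139 + 81/124) + 403) = 1/(22047/17236 + 403) = 1/(6968155/17236) = 17236/6968155 ≈ 0.0024735)
(258 + L(14))*(-308 + U) = (258 - ¼)*(-308 + 17236/6968155) = (1031/4)*(-2146174504/6968155) = -553176478406/6968155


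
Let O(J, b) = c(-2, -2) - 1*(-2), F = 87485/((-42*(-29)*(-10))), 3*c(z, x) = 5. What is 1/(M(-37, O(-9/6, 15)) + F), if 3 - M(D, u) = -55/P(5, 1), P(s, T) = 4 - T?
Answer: 2436/34471 ≈ 0.070668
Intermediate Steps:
c(z, x) = 5/3 (c(z, x) = (1/3)*5 = 5/3)
F = -17497/2436 (F = 87485/((1218*(-10))) = 87485/(-12180) = 87485*(-1/12180) = -17497/2436 ≈ -7.1827)
O(J, b) = 11/3 (O(J, b) = 5/3 - 1*(-2) = 5/3 + 2 = 11/3)
M(D, u) = 64/3 (M(D, u) = 3 - (-55)/(4 - 1*1) = 3 - (-55)/(4 - 1) = 3 - (-55)/3 = 3 - 1*(-55/3) = 3 + 55/3 = 64/3)
1/(M(-37, O(-9/6, 15)) + F) = 1/(64/3 - 17497/2436) = 1/(34471/2436) = 2436/34471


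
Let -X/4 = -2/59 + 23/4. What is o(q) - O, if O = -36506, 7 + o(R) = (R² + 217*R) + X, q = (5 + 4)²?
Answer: 3576234/59 ≈ 60614.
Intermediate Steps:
q = 81 (q = 9² = 81)
X = -1349/59 (X = -4*(-2/59 + 23/4) = -4*1349/236 = -1349/59 ≈ -22.864)
o(R) = -1762/59 + R² + 217*R (o(R) = -7 + ((R² + 217*R) - 1349/59) = -7 + (-1349/59 + R² + 217*R) = -1762/59 + R² + 217*R)
o(q) - O = (-1762/59 + 81² + 217*81) - 1*(-36506) = (-1762/59 + 6561 + 17577) + 36506 = 1422380/59 + 36506 = 3576234/59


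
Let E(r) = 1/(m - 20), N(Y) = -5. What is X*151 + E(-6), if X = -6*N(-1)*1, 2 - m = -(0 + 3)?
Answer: 67949/15 ≈ 4529.9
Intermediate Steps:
m = 5 (m = 2 - (-1)*(0 + 3) = 2 - (-1)*3 = 2 - 1*(-3) = 2 + 3 = 5)
X = 30 (X = -6*(-5)*1 = 30*1 = 30)
E(r) = -1/15 (E(r) = 1/(5 - 20) = 1/(-15) = -1/15)
X*151 + E(-6) = 30*151 - 1/15 = 4530 - 1/15 = 67949/15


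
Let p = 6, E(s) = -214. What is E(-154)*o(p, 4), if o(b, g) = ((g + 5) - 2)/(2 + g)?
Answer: -749/3 ≈ -249.67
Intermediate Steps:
o(b, g) = (3 + g)/(2 + g) (o(b, g) = ((5 + g) - 2)/(2 + g) = (3 + g)/(2 + g))
E(-154)*o(p, 4) = -214*(3 + 4)/(2 + 4) = -214*7/6 = -749/3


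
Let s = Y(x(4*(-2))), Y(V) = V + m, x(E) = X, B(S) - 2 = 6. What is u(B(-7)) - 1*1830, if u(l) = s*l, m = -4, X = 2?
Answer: -1846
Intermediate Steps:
B(S) = 8 (B(S) = 2 + 6 = 8)
x(E) = 2
Y(V) = -4 + V (Y(V) = V - 4 = -4 + V)
s = -2 (s = -4 + 2 = -2)
u(l) = -2*l
u(B(-7)) - 1*1830 = -2*8 - 1*1830 = -16 - 1830 = -1846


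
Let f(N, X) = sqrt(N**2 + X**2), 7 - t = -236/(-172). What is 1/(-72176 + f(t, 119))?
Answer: -133453424/9632108088371 - 43*sqrt(26242253)/9632108088371 ≈ -1.3878e-5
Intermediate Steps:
t = 242/43 (t = 7 - (-236)/(-172) = 7 - (-236)*(-1)/172 = 7 - 1*59/43 = 7 - 59/43 = 242/43 ≈ 5.6279)
1/(-72176 + f(t, 119)) = 1/(-72176 + sqrt((242/43)**2 + 119**2)) = 1/(-72176 + sqrt(58564/1849 + 14161)) = 1/(-72176 + sqrt(26242253/1849)) = 1/(-72176 + sqrt(26242253)/43)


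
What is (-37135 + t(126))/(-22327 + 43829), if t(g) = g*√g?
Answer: -37135/21502 + 189*√14/10751 ≈ -1.6613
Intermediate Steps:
t(g) = g^(3/2)
(-37135 + t(126))/(-22327 + 43829) = (-37135 + 126^(3/2))/(-22327 + 43829) = (-37135 + 378*√14)/21502 = (-37135 + 378*√14)*(1/21502) = -37135/21502 + 189*√14/10751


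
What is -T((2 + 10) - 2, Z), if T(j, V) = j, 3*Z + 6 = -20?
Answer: -10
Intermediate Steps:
Z = -26/3 (Z = -2 + (1/3)*(-20) = -2 - 20/3 = -26/3 ≈ -8.6667)
-T((2 + 10) - 2, Z) = -((2 + 10) - 2) = -(12 - 2) = -1*10 = -10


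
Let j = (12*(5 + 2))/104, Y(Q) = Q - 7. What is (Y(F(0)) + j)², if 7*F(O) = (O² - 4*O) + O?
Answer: 25921/676 ≈ 38.345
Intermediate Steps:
F(O) = -3*O/7 + O²/7 (F(O) = ((O² - 4*O) + O)/7 = (O² - 3*O)/7 = -3*O/7 + O²/7)
Y(Q) = -7 + Q
j = 21/26 (j = (12*7)*(1/104) = 84*(1/104) = 21/26 ≈ 0.80769)
(Y(F(0)) + j)² = ((-7 + (⅐)*0*(-3 + 0)) + 21/26)² = ((-7 + (⅐)*0*(-3)) + 21/26)² = ((-7 + 0) + 21/26)² = (-7 + 21/26)² = (-161/26)² = 25921/676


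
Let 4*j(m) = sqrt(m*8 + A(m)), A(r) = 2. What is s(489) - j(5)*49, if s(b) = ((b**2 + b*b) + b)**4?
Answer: 52525017250027293270321 - 49*sqrt(42)/4 ≈ 5.2525e+22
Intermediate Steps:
j(m) = sqrt(2 + 8*m)/4 (j(m) = sqrt(m*8 + 2)/4 = sqrt(8*m + 2)/4 = sqrt(2 + 8*m)/4)
s(b) = (b + 2*b**2)**4 (s(b) = ((b**2 + b**2) + b)**4 = (2*b**2 + b)**4 = (b + 2*b**2)**4)
s(489) - j(5)*49 = 489**4*(1 + 2*489)**4 - sqrt(2 + 8*5)/4*49 = 57178852641*(1 + 978)**4 - sqrt(2 + 40)/4*49 = 57178852641*979**4 - sqrt(42)/4*49 = 57178852641*918609150481 - 49*sqrt(42)/4 = 52525017250027293270321 - 49*sqrt(42)/4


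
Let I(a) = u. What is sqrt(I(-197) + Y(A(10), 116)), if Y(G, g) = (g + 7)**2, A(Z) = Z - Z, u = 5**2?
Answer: sqrt(15154) ≈ 123.10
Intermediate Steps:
u = 25
A(Z) = 0
Y(G, g) = (7 + g)**2
I(a) = 25
sqrt(I(-197) + Y(A(10), 116)) = sqrt(25 + (7 + 116)**2) = sqrt(25 + 123**2) = sqrt(25 + 15129) = sqrt(15154)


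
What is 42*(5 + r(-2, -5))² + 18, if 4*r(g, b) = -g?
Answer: 2577/2 ≈ 1288.5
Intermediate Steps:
r(g, b) = -g/4 (r(g, b) = (-g)/4 = -g/4)
42*(5 + r(-2, -5))² + 18 = 42*(5 - ¼*(-2))² + 18 = 42*(5 + ½)² + 18 = 42*(11/2)² + 18 = 42*(121/4) + 18 = 2541/2 + 18 = 2577/2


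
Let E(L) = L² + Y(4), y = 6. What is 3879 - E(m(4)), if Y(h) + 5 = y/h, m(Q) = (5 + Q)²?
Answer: -5357/2 ≈ -2678.5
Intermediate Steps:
Y(h) = -5 + 6/h
E(L) = -7/2 + L² (E(L) = L² + (-5 + 6/4) = L² + (-5 + 6*(¼)) = L² + (-5 + 3/2) = L² - 7/2 = -7/2 + L²)
3879 - E(m(4)) = 3879 - (-7/2 + ((5 + 4)²)²) = 3879 - (-7/2 + (9²)²) = 3879 - (-7/2 + 81²) = 3879 - (-7/2 + 6561) = 3879 - 1*13115/2 = 3879 - 13115/2 = -5357/2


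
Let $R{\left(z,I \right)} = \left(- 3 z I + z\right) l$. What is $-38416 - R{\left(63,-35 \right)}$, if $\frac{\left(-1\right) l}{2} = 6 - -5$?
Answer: $108500$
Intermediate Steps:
$l = -22$ ($l = - 2 \left(6 - -5\right) = - 2 \left(6 + 5\right) = \left(-2\right) 11 = -22$)
$R{\left(z,I \right)} = - 22 z + 66 I z$ ($R{\left(z,I \right)} = \left(- 3 z I + z\right) \left(-22\right) = \left(- 3 I z + z\right) \left(-22\right) = \left(z - 3 I z\right) \left(-22\right) = - 22 z + 66 I z$)
$-38416 - R{\left(63,-35 \right)} = -38416 - 22 \cdot 63 \left(-1 + 3 \left(-35\right)\right) = -38416 - 22 \cdot 63 \left(-1 - 105\right) = -38416 - 22 \cdot 63 \left(-106\right) = -38416 - -146916 = -38416 + 146916 = 108500$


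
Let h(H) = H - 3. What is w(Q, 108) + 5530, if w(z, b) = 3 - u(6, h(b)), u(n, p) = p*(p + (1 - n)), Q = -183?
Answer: -4967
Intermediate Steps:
h(H) = -3 + H
u(n, p) = p*(1 + p - n)
w(z, b) = 3 - (-8 + b)*(-3 + b) (w(z, b) = 3 - (-3 + b)*(1 + (-3 + b) - 1*6) = 3 - (-3 + b)*(1 + (-3 + b) - 6) = 3 - (-3 + b)*(-8 + b) = 3 - (-8 + b)*(-3 + b))
w(Q, 108) + 5530 = (3 - (-8 + 108)*(-3 + 108)) + 5530 = (3 - 1*100*105) + 5530 = (3 - 10500) + 5530 = -10497 + 5530 = -4967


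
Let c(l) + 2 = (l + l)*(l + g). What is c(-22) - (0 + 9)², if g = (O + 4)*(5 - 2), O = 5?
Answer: -303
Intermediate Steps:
g = 27 (g = (5 + 4)*(5 - 2) = 9*3 = 27)
c(l) = -2 + 2*l*(27 + l) (c(l) = -2 + (l + l)*(l + 27) = -2 + (2*l)*(27 + l) = -2 + 2*l*(27 + l))
c(-22) - (0 + 9)² = (-2 + 2*(-22)² + 54*(-22)) - (0 + 9)² = (-2 + 2*484 - 1188) - 1*9² = (-2 + 968 - 1188) - 1*81 = -222 - 81 = -303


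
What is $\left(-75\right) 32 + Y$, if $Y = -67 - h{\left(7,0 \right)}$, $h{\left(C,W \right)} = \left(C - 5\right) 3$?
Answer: $-2473$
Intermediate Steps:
$h{\left(C,W \right)} = -15 + 3 C$ ($h{\left(C,W \right)} = \left(-5 + C\right) 3 = -15 + 3 C$)
$Y = -73$ ($Y = -67 - \left(-15 + 3 \cdot 7\right) = -67 - \left(-15 + 21\right) = -67 - 6 = -73$)
$\left(-75\right) 32 + Y = \left(-75\right) 32 - 73 = -2400 - 73 = -2473$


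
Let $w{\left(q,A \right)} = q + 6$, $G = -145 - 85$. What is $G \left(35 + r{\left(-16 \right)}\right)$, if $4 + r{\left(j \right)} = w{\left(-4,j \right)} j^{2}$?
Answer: $-124890$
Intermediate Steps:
$G = -230$ ($G = -145 - 85 = -230$)
$w{\left(q,A \right)} = 6 + q$
$r{\left(j \right)} = -4 + 2 j^{2}$ ($r{\left(j \right)} = -4 + \left(6 - 4\right) j^{2} = -4 + 2 j^{2}$)
$G \left(35 + r{\left(-16 \right)}\right) = - 230 \left(35 - \left(4 - 2 \left(-16\right)^{2}\right)\right) = - 230 \left(35 + \left(-4 + 2 \cdot 256\right)\right) = - 230 \left(35 + \left(-4 + 512\right)\right) = - 230 \left(35 + 508\right) = \left(-230\right) 543 = -124890$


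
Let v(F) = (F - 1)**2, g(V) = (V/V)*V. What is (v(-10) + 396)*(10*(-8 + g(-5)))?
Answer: -67210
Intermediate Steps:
g(V) = V (g(V) = 1*V = V)
v(F) = (-1 + F)**2
(v(-10) + 396)*(10*(-8 + g(-5))) = ((-1 - 10)**2 + 396)*(10*(-8 - 5)) = ((-11)**2 + 396)*(10*(-13)) = (121 + 396)*(-130) = 517*(-130) = -67210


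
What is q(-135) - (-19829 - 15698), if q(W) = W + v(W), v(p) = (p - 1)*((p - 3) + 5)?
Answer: 53480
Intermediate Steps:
v(p) = (-1 + p)*(2 + p) (v(p) = (-1 + p)*((-3 + p) + 5) = (-1 + p)*(2 + p))
q(W) = -2 + W**2 + 2*W (q(W) = W + (-2 + W + W**2) = -2 + W**2 + 2*W)
q(-135) - (-19829 - 15698) = (-2 + (-135)**2 + 2*(-135)) - (-19829 - 15698) = (-2 + 18225 - 270) - 1*(-35527) = 17953 + 35527 = 53480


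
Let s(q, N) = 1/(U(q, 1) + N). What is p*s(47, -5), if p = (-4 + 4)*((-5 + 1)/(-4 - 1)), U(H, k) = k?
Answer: 0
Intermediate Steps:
s(q, N) = 1/(1 + N)
p = 0 (p = 0*(-4/(-5)) = 0*(-4*(-1/5)) = 0*(4/5) = 0)
p*s(47, -5) = 0/(1 - 5) = 0/(-4) = 0*(-1/4) = 0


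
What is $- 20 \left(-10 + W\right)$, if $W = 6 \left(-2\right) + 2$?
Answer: $400$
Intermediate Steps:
$W = -10$ ($W = -12 + 2 = -10$)
$- 20 \left(-10 + W\right) = - 20 \left(-10 - 10\right) = \left(-20\right) \left(-20\right) = 400$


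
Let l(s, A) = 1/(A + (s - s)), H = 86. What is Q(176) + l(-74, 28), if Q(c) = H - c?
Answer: -2519/28 ≈ -89.964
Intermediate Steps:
l(s, A) = 1/A (l(s, A) = 1/(A + 0) = 1/A)
Q(c) = 86 - c
Q(176) + l(-74, 28) = (86 - 1*176) + 1/28 = (86 - 176) + 1/28 = -90 + 1/28 = -2519/28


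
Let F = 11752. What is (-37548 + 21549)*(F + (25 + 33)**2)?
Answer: -241840884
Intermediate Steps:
(-37548 + 21549)*(F + (25 + 33)**2) = (-37548 + 21549)*(11752 + (25 + 33)**2) = -15999*(11752 + 58**2) = -15999*(11752 + 3364) = -15999*15116 = -241840884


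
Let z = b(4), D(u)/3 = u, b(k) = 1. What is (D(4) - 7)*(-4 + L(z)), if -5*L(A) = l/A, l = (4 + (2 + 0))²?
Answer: -56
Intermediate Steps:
D(u) = 3*u
l = 36 (l = (4 + 2)² = 6² = 36)
z = 1
L(A) = -36/(5*A)
(D(4) - 7)*(-4 + L(z)) = (3*4 - 7)*(-4 - 36/5/1) = (12 - 7)*(-4 - 36/5*1) = 5*(-4 - 36/5) = 5*(-56/5) = -56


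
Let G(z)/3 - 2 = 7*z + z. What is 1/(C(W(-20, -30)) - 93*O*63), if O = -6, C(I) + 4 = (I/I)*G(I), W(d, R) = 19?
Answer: 1/35612 ≈ 2.8080e-5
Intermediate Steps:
G(z) = 6 + 24*z (G(z) = 6 + 3*(7*z + z) = 6 + 3*(8*z) = 6 + 24*z)
C(I) = 2 + 24*I (C(I) = -4 + (I/I)*(6 + 24*I) = -4 + 1*(6 + 24*I) = -4 + (6 + 24*I) = 2 + 24*I)
1/(C(W(-20, -30)) - 93*O*63) = 1/((2 + 24*19) - 93*(-6)*63) = 1/((2 + 456) + 558*63) = 1/(458 + 35154) = 1/35612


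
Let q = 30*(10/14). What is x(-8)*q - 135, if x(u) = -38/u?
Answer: -465/14 ≈ -33.214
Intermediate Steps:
q = 150/7 (q = 30*(10*(1/14)) = 30*(5/7) = 150/7 ≈ 21.429)
x(-8)*q - 135 = -38/(-8)*(150/7) - 135 = -38*(-⅛)*(150/7) - 135 = (19/4)*(150/7) - 135 = 1425/14 - 135 = -465/14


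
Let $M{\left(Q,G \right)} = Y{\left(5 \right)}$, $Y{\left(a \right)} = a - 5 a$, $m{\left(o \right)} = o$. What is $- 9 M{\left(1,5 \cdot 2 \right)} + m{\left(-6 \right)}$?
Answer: $174$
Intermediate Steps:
$Y{\left(a \right)} = - 4 a$
$M{\left(Q,G \right)} = -20$ ($M{\left(Q,G \right)} = \left(-4\right) 5 = -20$)
$- 9 M{\left(1,5 \cdot 2 \right)} + m{\left(-6 \right)} = \left(-9\right) \left(-20\right) - 6 = 180 - 6 = 174$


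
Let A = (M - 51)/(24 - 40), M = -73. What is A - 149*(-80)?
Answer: 47711/4 ≈ 11928.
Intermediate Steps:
A = 31/4 (A = (-73 - 51)/(24 - 40) = -124/(-16) = -124*(-1/16) = 31/4 ≈ 7.7500)
A - 149*(-80) = 31/4 - 149*(-80) = 31/4 + 11920 = 47711/4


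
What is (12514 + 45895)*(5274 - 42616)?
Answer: -2181108878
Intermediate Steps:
(12514 + 45895)*(5274 - 42616) = 58409*(-37342) = -2181108878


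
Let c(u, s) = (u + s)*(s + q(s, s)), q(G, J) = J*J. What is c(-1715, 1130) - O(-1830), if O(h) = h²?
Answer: -750996450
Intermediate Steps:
q(G, J) = J²
c(u, s) = (s + u)*(s + s²) (c(u, s) = (u + s)*(s + s²) = (s + u)*(s + s²))
c(-1715, 1130) - O(-1830) = 1130*(1130 - 1715 + 1130² + 1130*(-1715)) - 1*(-1830)² = 1130*(1130 - 1715 + 1276900 - 1937950) - 1*3348900 = 1130*(-661635) - 3348900 = -747647550 - 3348900 = -750996450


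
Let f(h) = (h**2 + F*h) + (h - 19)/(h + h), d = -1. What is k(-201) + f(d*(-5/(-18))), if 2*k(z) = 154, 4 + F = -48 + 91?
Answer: 163529/1620 ≈ 100.94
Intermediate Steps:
F = 39 (F = -4 + (-48 + 91) = -4 + 43 = 39)
k(z) = 77 (k(z) = (1/2)*154 = 77)
f(h) = h**2 + 39*h + (-19 + h)/(2*h) (f(h) = (h**2 + 39*h) + (h - 19)/(h + h) = (h**2 + 39*h) + (-19 + h)/((2*h)) = (h**2 + 39*h) + (-19 + h)*(1/(2*h)) = (h**2 + 39*h) + (-19 + h)/(2*h) = h**2 + 39*h + (-19 + h)/(2*h))
k(-201) + f(d*(-5/(-18))) = 77 + (1/2 + (-(-5)/(-18))**2 + 39*(-(-5)/(-18)) - 19/(2*((-(-5)/(-18))))) = 77 + (1/2 + (-(-5)*(-1)/18)**2 + 39*(-(-5)*(-1)/18) - 19/(2*((-(-5)*(-1)/18)))) = 77 + (1/2 + (-1*5/18)**2 + 39*(-1*5/18) - 19/(2*((-1*5/18)))) = 77 + (1/2 + (-5/18)**2 + 39*(-5/18) - 19/(2*(-5/18))) = 77 + (1/2 + 25/324 - 65/6 - 19/2*(-18/5)) = 77 + (1/2 + 25/324 - 65/6 + 171/5) = 77 + 38789/1620 = 163529/1620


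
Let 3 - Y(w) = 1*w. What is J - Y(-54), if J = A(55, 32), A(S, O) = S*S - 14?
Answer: 2954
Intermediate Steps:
Y(w) = 3 - w
A(S, O) = -14 + S² (A(S, O) = S² - 14 = -14 + S²)
J = 3011 (J = -14 + 55² = -14 + 3025 = 3011)
J - Y(-54) = 3011 - (3 - 1*(-54)) = 3011 - (3 + 54) = 3011 - 1*57 = 3011 - 57 = 2954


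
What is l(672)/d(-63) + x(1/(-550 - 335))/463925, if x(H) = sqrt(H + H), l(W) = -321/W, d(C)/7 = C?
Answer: 107/98784 + I*sqrt(1770)/410573625 ≈ 0.0010832 + 1.0247e-7*I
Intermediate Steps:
d(C) = 7*C
l(W) = -321/W
x(H) = sqrt(2)*sqrt(H) (x(H) = sqrt(2*H) = sqrt(2)*sqrt(H))
l(672)/d(-63) + x(1/(-550 - 335))/463925 = (-321/672)/((7*(-63))) + (sqrt(2)*sqrt(1/(-550 - 335)))/463925 = -321*1/672/(-441) + (sqrt(2)*sqrt(1/(-885)))*(1/463925) = -107/224*(-1/441) + (sqrt(2)*sqrt(-1/885))*(1/463925) = 107/98784 + (sqrt(2)*(I*sqrt(885)/885))*(1/463925) = 107/98784 + (I*sqrt(1770)/885)*(1/463925) = 107/98784 + I*sqrt(1770)/410573625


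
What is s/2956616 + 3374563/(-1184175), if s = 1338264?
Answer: -1049068523326/437643843975 ≈ -2.3971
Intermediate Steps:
s/2956616 + 3374563/(-1184175) = 1338264/2956616 + 3374563/(-1184175) = 1338264*(1/2956616) + 3374563*(-1/1184175) = 167283/369577 - 3374563/1184175 = -1049068523326/437643843975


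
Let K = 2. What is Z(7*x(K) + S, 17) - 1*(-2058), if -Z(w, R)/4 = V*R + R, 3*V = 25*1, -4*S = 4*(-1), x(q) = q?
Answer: 4270/3 ≈ 1423.3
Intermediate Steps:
S = 1 (S = -(-1) = -¼*(-4) = 1)
V = 25/3 (V = (25*1)/3 = (⅓)*25 = 25/3 ≈ 8.3333)
Z(w, R) = -112*R/3 (Z(w, R) = -4*(25*R/3 + R) = -112*R/3)
Z(7*x(K) + S, 17) - 1*(-2058) = -112/3*17 - 1*(-2058) = -1904/3 + 2058 = 4270/3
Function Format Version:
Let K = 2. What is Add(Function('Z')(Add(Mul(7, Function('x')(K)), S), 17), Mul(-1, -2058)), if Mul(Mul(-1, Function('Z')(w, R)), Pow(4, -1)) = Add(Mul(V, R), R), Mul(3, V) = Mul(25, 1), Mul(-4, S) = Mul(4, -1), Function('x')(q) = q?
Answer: Rational(4270, 3) ≈ 1423.3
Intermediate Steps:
S = 1 (S = Mul(Rational(-1, 4), Mul(4, -1)) = Mul(Rational(-1, 4), -4) = 1)
V = Rational(25, 3) (V = Mul(Rational(1, 3), Mul(25, 1)) = Mul(Rational(1, 3), 25) = Rational(25, 3) ≈ 8.3333)
Function('Z')(w, R) = Mul(Rational(-112, 3), R) (Function('Z')(w, R) = Mul(-4, Add(Mul(Rational(25, 3), R), R)) = Mul(-4, Mul(Rational(28, 3), R)) = Mul(Rational(-112, 3), R))
Add(Function('Z')(Add(Mul(7, Function('x')(K)), S), 17), Mul(-1, -2058)) = Add(Mul(Rational(-112, 3), 17), Mul(-1, -2058)) = Add(Rational(-1904, 3), 2058) = Rational(4270, 3)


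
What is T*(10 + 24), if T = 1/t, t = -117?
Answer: -34/117 ≈ -0.29060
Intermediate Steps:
T = -1/117 (T = 1/(-117) = -1/117 ≈ -0.0085470)
T*(10 + 24) = -(10 + 24)/117 = -1/117*34 = -34/117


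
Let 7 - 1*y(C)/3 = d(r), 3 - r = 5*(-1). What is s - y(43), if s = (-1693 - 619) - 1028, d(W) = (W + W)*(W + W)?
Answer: -2593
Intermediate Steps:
r = 8 (r = 3 - 5*(-1) = 3 - 1*(-5) = 3 + 5 = 8)
d(W) = 4*W² (d(W) = (2*W)*(2*W) = 4*W²)
y(C) = -747 (y(C) = 21 - 12*8² = 21 - 12*64 = 21 - 3*256 = 21 - 768 = -747)
s = -3340 (s = -2312 - 1028 = -3340)
s - y(43) = -3340 - 1*(-747) = -3340 + 747 = -2593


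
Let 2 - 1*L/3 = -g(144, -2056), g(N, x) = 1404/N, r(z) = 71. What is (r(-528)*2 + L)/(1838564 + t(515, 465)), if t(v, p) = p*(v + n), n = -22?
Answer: 709/8271236 ≈ 8.5719e-5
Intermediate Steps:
t(v, p) = p*(-22 + v) (t(v, p) = p*(v - 22) = p*(-22 + v))
L = 141/4 (L = 6 - (-3)*1404/144 = 6 - (-3)*1404*(1/144) = 6 - (-3)*39/4 = 6 - 3*(-39/4) = 6 + 117/4 = 141/4 ≈ 35.250)
(r(-528)*2 + L)/(1838564 + t(515, 465)) = (71*2 + 141/4)/(1838564 + 465*(-22 + 515)) = (142 + 141/4)/(1838564 + 465*493) = 709/(4*(1838564 + 229245)) = (709/4)/2067809 = (709/4)*(1/2067809) = 709/8271236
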